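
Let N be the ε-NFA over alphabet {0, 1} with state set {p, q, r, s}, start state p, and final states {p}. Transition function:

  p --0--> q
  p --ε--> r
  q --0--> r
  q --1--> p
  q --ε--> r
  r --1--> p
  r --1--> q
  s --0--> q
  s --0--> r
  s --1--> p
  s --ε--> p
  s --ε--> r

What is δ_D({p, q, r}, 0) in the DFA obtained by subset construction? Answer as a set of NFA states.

δ(p,0) = {q}; δ(q,0) = {r}; δ(r,0) = ∅.
Union: {q, r}.

{q, r}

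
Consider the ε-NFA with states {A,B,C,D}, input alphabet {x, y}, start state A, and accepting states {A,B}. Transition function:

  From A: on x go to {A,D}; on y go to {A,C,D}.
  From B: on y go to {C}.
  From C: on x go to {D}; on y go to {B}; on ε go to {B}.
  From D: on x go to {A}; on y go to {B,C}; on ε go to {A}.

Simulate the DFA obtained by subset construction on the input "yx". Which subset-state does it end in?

Start: {A}.
δ(A,y) = {A,C,D}.
Union: {A,C,D}.
ε-closure gives {A,B,C,D}.
After y: {A,B,C,D}.
δ(A,x) = {A,D}; δ(B,x) = ∅; δ(C,x) = {D}; δ(D,x) = {A}.
Union: {A,D}.
After x: {A,D}.

{A,D}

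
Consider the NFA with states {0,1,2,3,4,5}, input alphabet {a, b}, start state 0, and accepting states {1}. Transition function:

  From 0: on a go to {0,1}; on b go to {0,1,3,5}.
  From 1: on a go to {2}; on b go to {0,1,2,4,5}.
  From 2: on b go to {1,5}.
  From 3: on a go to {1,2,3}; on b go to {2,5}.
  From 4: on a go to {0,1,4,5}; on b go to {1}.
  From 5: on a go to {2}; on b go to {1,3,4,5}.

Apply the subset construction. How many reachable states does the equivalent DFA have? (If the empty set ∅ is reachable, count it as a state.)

Start state of the DFA: {0}.
{0} --a--> {0,1}  [new]
{0} --b--> {0,1,3,5}  [new]
{0,1} --a--> {0,1,2}  [new]
{0,1} --b--> {0,1,2,3,4,5}  [new]
{0,1,3,5} --a--> {0,1,2,3}  [new]
{0,1,3,5} --b--> {0,1,2,3,4,5}  [seen]
{0,1,2} --a--> {0,1,2}  [seen]
{0,1,2} --b--> {0,1,2,3,4,5}  [seen]
{0,1,2,3,4,5} --a--> {0,1,2,3,4,5}  [seen]
{0,1,2,3,4,5} --b--> {0,1,2,3,4,5}  [seen]
{0,1,2,3} --a--> {0,1,2,3}  [seen]
{0,1,2,3} --b--> {0,1,2,3,4,5}  [seen]
Reachable DFA states: {0}, {0,1}, {0,1,3,5}, {0,1,2}, {0,1,2,3,4,5}, {0,1,2,3}.

6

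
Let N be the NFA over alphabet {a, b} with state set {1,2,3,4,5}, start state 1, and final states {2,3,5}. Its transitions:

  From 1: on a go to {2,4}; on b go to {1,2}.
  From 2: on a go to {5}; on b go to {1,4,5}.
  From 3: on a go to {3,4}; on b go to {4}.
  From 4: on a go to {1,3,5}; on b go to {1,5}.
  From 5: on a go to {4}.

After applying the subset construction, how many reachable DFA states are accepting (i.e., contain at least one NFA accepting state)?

11

Start state of the DFA: {1}.
{1} --a--> {2,4}  [new]
{1} --b--> {1,2}  [new]
{2,4} --a--> {1,3,5}  [new]
{2,4} --b--> {1,4,5}  [new]
{1,2} --a--> {2,4,5}  [new]
{1,2} --b--> {1,2,4,5}  [new]
{1,3,5} --a--> {2,3,4}  [new]
{1,3,5} --b--> {1,2,4}  [new]
{1,4,5} --a--> {1,2,3,4,5}  [new]
{1,4,5} --b--> {1,2,5}  [new]
{2,4,5} --a--> {1,3,4,5}  [new]
{2,4,5} --b--> {1,4,5}  [seen]
{1,2,4,5} --a--> {1,2,3,4,5}  [seen]
{1,2,4,5} --b--> {1,2,4,5}  [seen]
{2,3,4} --a--> {1,3,4,5}  [seen]
{2,3,4} --b--> {1,4,5}  [seen]
{1,2,4} --a--> {1,2,3,4,5}  [seen]
{1,2,4} --b--> {1,2,4,5}  [seen]
{1,2,3,4,5} --a--> {1,2,3,4,5}  [seen]
{1,2,3,4,5} --b--> {1,2,4,5}  [seen]
{1,2,5} --a--> {2,4,5}  [seen]
{1,2,5} --b--> {1,2,4,5}  [seen]
{1,3,4,5} --a--> {1,2,3,4,5}  [seen]
{1,3,4,5} --b--> {1,2,4,5}  [seen]
Reachable DFA states: {1}, {2,4}, {1,2}, {1,3,5}, {1,4,5}, {2,4,5}, {1,2,4,5}, {2,3,4}, {1,2,4}, {1,2,3,4,5}, {1,2,5}, {1,3,4,5}.
Accepting DFA states (contain an NFA accepting state): {2,4}, {1,2}, {1,3,5}, {1,4,5}, {2,4,5}, {1,2,4,5}, {2,3,4}, {1,2,4}, {1,2,3,4,5}, {1,2,5}, {1,3,4,5}.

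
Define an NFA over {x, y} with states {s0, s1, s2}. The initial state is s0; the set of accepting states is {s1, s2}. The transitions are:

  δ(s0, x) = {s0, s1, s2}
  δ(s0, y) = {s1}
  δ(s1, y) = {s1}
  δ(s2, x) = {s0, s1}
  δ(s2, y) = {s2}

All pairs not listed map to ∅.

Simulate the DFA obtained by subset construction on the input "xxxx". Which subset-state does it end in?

Start: {s0}.
δ(s0,x) = {s0, s1, s2}.
Union: {s0, s1, s2}.
After x: {s0, s1, s2}.
δ(s0,x) = {s0, s1, s2}; δ(s1,x) = ∅; δ(s2,x) = {s0, s1}.
Union: {s0, s1, s2}.
After x: {s0, s1, s2}.
δ(s0,x) = {s0, s1, s2}; δ(s1,x) = ∅; δ(s2,x) = {s0, s1}.
Union: {s0, s1, s2}.
After x: {s0, s1, s2}.
δ(s0,x) = {s0, s1, s2}; δ(s1,x) = ∅; δ(s2,x) = {s0, s1}.
Union: {s0, s1, s2}.
After x: {s0, s1, s2}.

{s0, s1, s2}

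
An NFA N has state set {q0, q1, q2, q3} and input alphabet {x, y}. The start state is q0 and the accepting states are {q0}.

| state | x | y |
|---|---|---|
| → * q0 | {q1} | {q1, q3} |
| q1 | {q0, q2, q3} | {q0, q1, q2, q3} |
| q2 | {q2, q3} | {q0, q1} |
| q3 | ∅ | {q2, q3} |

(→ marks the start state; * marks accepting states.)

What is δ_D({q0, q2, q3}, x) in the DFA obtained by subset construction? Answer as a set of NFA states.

{q1, q2, q3}

δ(q0,x) = {q1}; δ(q2,x) = {q2, q3}; δ(q3,x) = ∅.
Union: {q1, q2, q3}.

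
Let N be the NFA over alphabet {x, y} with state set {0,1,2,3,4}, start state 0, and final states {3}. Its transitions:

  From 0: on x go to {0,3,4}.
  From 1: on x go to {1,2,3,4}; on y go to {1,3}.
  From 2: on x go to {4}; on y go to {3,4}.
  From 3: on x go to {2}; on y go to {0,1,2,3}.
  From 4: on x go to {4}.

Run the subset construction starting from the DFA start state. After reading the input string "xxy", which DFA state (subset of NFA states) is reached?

{0,1,2,3,4}

Start: {0}.
δ(0,x) = {0,3,4}.
Union: {0,3,4}.
After x: {0,3,4}.
δ(0,x) = {0,3,4}; δ(3,x) = {2}; δ(4,x) = {4}.
Union: {0,2,3,4}.
After x: {0,2,3,4}.
δ(0,y) = ∅; δ(2,y) = {3,4}; δ(3,y) = {0,1,2,3}; δ(4,y) = ∅.
Union: {0,1,2,3,4}.
After y: {0,1,2,3,4}.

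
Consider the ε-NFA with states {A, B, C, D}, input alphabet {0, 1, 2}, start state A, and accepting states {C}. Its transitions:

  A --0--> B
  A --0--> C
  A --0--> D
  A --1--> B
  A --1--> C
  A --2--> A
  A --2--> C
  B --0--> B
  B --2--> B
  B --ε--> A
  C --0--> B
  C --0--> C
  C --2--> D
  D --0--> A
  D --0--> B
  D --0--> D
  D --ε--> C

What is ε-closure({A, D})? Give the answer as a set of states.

Begin with {A, D}.
D →ε {C}; add C.
ε-closure = {A, C, D}.

{A, C, D}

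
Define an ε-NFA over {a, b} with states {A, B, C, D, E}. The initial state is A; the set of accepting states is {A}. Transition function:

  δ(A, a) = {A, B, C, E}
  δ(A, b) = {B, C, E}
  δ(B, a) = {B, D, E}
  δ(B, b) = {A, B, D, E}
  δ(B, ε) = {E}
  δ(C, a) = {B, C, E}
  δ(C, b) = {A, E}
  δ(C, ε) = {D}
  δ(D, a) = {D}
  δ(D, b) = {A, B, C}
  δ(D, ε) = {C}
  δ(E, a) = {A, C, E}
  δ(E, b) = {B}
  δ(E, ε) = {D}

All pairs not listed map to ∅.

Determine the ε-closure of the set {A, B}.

Begin with {A, B}.
B →ε {E}; add E.
E →ε {D}; add D.
D →ε {C}; add C.
ε-closure = {A, B, C, D, E}.

{A, B, C, D, E}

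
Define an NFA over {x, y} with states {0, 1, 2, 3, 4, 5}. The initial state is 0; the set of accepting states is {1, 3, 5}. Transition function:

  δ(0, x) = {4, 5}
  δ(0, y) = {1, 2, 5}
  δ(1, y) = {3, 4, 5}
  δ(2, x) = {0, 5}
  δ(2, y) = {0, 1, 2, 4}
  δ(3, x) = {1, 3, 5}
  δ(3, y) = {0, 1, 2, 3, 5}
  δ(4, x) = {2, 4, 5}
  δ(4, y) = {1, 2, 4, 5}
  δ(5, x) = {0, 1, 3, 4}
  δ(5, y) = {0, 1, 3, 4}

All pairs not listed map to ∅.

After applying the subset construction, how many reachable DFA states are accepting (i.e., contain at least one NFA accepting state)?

4

Start state of the DFA: {0}.
{0} --x--> {4, 5}  [new]
{0} --y--> {1, 2, 5}  [new]
{4, 5} --x--> {0, 1, 2, 3, 4, 5}  [new]
{4, 5} --y--> {0, 1, 2, 3, 4, 5}  [seen]
{1, 2, 5} --x--> {0, 1, 3, 4, 5}  [new]
{1, 2, 5} --y--> {0, 1, 2, 3, 4, 5}  [seen]
{0, 1, 2, 3, 4, 5} --x--> {0, 1, 2, 3, 4, 5}  [seen]
{0, 1, 2, 3, 4, 5} --y--> {0, 1, 2, 3, 4, 5}  [seen]
{0, 1, 3, 4, 5} --x--> {0, 1, 2, 3, 4, 5}  [seen]
{0, 1, 3, 4, 5} --y--> {0, 1, 2, 3, 4, 5}  [seen]
Reachable DFA states: {0}, {4, 5}, {1, 2, 5}, {0, 1, 2, 3, 4, 5}, {0, 1, 3, 4, 5}.
Accepting DFA states (contain an NFA accepting state): {4, 5}, {1, 2, 5}, {0, 1, 2, 3, 4, 5}, {0, 1, 3, 4, 5}.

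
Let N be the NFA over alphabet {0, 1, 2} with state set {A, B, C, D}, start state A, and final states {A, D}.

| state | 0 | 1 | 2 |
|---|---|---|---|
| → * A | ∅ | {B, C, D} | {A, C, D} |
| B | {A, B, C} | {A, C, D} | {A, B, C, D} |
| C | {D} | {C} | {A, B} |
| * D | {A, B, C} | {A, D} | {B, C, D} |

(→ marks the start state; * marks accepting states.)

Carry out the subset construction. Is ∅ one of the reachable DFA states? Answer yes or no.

yes

Start state of the DFA: {A}.
{A} --0--> ∅  [new]
{A} --1--> {B, C, D}  [new]
{A} --2--> {A, C, D}  [new]
∅ --0--> ∅  [seen]
∅ --1--> ∅  [seen]
∅ --2--> ∅  [seen]
{B, C, D} --0--> {A, B, C, D}  [new]
{B, C, D} --1--> {A, C, D}  [seen]
{B, C, D} --2--> {A, B, C, D}  [seen]
{A, C, D} --0--> {A, B, C, D}  [seen]
{A, C, D} --1--> {A, B, C, D}  [seen]
{A, C, D} --2--> {A, B, C, D}  [seen]
{A, B, C, D} --0--> {A, B, C, D}  [seen]
{A, B, C, D} --1--> {A, B, C, D}  [seen]
{A, B, C, D} --2--> {A, B, C, D}  [seen]
Reachable DFA states: {A}, ∅, {B, C, D}, {A, C, D}, {A, B, C, D}.
∅ is among them.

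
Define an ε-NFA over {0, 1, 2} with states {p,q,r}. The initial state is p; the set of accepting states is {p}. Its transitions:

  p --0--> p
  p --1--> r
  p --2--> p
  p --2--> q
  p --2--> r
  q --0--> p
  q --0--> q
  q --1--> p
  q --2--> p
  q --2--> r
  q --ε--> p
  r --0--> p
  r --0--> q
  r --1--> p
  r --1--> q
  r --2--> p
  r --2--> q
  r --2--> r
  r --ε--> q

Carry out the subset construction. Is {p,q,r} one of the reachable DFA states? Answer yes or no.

Start state of the DFA: {p} (ε-closure of the NFA start).
{p} --0--> {p}  [seen]
{p} --1--> {p,q,r}  [new]
{p} --2--> {p,q,r}  [seen]
{p,q,r} --0--> {p,q}  [new]
{p,q,r} --1--> {p,q,r}  [seen]
{p,q,r} --2--> {p,q,r}  [seen]
{p,q} --0--> {p,q}  [seen]
{p,q} --1--> {p,q,r}  [seen]
{p,q} --2--> {p,q,r}  [seen]
Reachable DFA states: {p}, {p,q,r}, {p,q}.
{p,q,r} is among them.

yes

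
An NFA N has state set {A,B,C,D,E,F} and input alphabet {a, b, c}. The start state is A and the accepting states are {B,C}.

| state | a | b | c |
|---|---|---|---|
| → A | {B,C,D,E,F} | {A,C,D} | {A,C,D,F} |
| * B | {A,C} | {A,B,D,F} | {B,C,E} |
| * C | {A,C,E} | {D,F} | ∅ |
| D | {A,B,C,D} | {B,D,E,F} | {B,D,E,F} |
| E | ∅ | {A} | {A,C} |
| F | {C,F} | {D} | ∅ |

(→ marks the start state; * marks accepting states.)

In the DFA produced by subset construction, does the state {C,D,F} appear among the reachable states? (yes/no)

no

Start state of the DFA: {A}.
{A} --a--> {B,C,D,E,F}  [new]
{A} --b--> {A,C,D}  [new]
{A} --c--> {A,C,D,F}  [new]
{B,C,D,E,F} --a--> {A,B,C,D,E,F}  [new]
{B,C,D,E,F} --b--> {A,B,D,E,F}  [new]
{B,C,D,E,F} --c--> {A,B,C,D,E,F}  [seen]
{A,C,D} --a--> {A,B,C,D,E,F}  [seen]
{A,C,D} --b--> {A,B,C,D,E,F}  [seen]
{A,C,D} --c--> {A,B,C,D,E,F}  [seen]
{A,C,D,F} --a--> {A,B,C,D,E,F}  [seen]
{A,C,D,F} --b--> {A,B,C,D,E,F}  [seen]
{A,C,D,F} --c--> {A,B,C,D,E,F}  [seen]
{A,B,C,D,E,F} --a--> {A,B,C,D,E,F}  [seen]
{A,B,C,D,E,F} --b--> {A,B,C,D,E,F}  [seen]
{A,B,C,D,E,F} --c--> {A,B,C,D,E,F}  [seen]
{A,B,D,E,F} --a--> {A,B,C,D,E,F}  [seen]
{A,B,D,E,F} --b--> {A,B,C,D,E,F}  [seen]
{A,B,D,E,F} --c--> {A,B,C,D,E,F}  [seen]
Reachable DFA states: {A}, {B,C,D,E,F}, {A,C,D}, {A,C,D,F}, {A,B,C,D,E,F}, {A,B,D,E,F}.
{C,D,F} is not among them.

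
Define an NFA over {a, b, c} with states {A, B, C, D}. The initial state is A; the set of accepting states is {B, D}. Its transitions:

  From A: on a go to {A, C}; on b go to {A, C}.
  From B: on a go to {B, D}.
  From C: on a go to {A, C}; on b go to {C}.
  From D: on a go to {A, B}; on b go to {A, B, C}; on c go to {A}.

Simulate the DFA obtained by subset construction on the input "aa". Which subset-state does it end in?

Start: {A}.
δ(A,a) = {A, C}.
Union: {A, C}.
After a: {A, C}.
δ(A,a) = {A, C}; δ(C,a) = {A, C}.
Union: {A, C}.
After a: {A, C}.

{A, C}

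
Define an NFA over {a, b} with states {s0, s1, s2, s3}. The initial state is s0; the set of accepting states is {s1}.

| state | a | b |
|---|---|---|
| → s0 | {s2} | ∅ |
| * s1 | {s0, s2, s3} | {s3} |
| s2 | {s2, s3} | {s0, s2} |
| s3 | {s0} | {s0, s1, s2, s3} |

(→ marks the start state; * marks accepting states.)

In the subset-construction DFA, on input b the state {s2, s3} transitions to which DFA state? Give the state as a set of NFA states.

δ(s2,b) = {s0, s2}; δ(s3,b) = {s0, s1, s2, s3}.
Union: {s0, s1, s2, s3}.

{s0, s1, s2, s3}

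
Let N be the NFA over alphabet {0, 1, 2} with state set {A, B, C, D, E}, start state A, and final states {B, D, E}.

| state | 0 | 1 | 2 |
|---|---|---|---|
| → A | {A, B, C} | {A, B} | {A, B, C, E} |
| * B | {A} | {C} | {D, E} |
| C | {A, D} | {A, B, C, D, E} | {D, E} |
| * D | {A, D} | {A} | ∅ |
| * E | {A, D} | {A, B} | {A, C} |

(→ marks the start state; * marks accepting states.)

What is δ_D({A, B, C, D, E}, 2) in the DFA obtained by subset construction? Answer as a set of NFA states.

{A, B, C, D, E}

δ(A,2) = {A, B, C, E}; δ(B,2) = {D, E}; δ(C,2) = {D, E}; δ(D,2) = ∅; δ(E,2) = {A, C}.
Union: {A, B, C, D, E}.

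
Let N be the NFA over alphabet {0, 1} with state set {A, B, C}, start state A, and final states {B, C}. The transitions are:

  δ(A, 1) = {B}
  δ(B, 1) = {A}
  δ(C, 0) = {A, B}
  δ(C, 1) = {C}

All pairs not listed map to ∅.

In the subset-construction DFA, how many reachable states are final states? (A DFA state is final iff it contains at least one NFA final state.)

1

Start state of the DFA: {A}.
{A} --0--> ∅  [new]
{A} --1--> {B}  [new]
∅ --0--> ∅  [seen]
∅ --1--> ∅  [seen]
{B} --0--> ∅  [seen]
{B} --1--> {A}  [seen]
Reachable DFA states: {A}, ∅, {B}.
Accepting DFA states (contain an NFA accepting state): {B}.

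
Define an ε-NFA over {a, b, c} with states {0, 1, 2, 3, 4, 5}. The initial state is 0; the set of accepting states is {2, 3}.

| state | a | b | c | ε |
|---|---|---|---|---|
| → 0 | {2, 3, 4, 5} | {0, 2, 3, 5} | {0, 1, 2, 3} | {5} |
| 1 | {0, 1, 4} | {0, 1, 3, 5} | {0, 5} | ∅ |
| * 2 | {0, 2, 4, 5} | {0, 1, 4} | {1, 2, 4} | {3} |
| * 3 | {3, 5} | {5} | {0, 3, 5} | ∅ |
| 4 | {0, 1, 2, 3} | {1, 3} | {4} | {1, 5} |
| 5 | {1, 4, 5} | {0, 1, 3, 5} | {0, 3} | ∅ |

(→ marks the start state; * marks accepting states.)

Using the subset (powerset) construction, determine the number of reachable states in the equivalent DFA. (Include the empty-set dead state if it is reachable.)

Start state of the DFA: {0, 5} (ε-closure of the NFA start).
{0, 5} --a--> {1, 2, 3, 4, 5}  [new]
{0, 5} --b--> {0, 1, 2, 3, 5}  [new]
{0, 5} --c--> {0, 1, 2, 3, 5}  [seen]
{1, 2, 3, 4, 5} --a--> {0, 1, 2, 3, 4, 5}  [new]
{1, 2, 3, 4, 5} --b--> {0, 1, 3, 4, 5}  [new]
{1, 2, 3, 4, 5} --c--> {0, 1, 2, 3, 4, 5}  [seen]
{0, 1, 2, 3, 5} --a--> {0, 1, 2, 3, 4, 5}  [seen]
{0, 1, 2, 3, 5} --b--> {0, 1, 2, 3, 4, 5}  [seen]
{0, 1, 2, 3, 5} --c--> {0, 1, 2, 3, 4, 5}  [seen]
{0, 1, 2, 3, 4, 5} --a--> {0, 1, 2, 3, 4, 5}  [seen]
{0, 1, 2, 3, 4, 5} --b--> {0, 1, 2, 3, 4, 5}  [seen]
{0, 1, 2, 3, 4, 5} --c--> {0, 1, 2, 3, 4, 5}  [seen]
{0, 1, 3, 4, 5} --a--> {0, 1, 2, 3, 4, 5}  [seen]
{0, 1, 3, 4, 5} --b--> {0, 1, 2, 3, 5}  [seen]
{0, 1, 3, 4, 5} --c--> {0, 1, 2, 3, 4, 5}  [seen]
Reachable DFA states: {0, 5}, {1, 2, 3, 4, 5}, {0, 1, 2, 3, 5}, {0, 1, 2, 3, 4, 5}, {0, 1, 3, 4, 5}.

5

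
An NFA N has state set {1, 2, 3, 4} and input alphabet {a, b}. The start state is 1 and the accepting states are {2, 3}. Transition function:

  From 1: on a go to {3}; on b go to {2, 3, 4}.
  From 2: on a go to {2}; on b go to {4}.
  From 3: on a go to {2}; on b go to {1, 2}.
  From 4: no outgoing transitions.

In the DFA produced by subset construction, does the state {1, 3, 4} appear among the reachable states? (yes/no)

no

Start state of the DFA: {1}.
{1} --a--> {3}  [new]
{1} --b--> {2, 3, 4}  [new]
{3} --a--> {2}  [new]
{3} --b--> {1, 2}  [new]
{2, 3, 4} --a--> {2}  [seen]
{2, 3, 4} --b--> {1, 2, 4}  [new]
{2} --a--> {2}  [seen]
{2} --b--> {4}  [new]
{1, 2} --a--> {2, 3}  [new]
{1, 2} --b--> {2, 3, 4}  [seen]
{1, 2, 4} --a--> {2, 3}  [seen]
{1, 2, 4} --b--> {2, 3, 4}  [seen]
{4} --a--> ∅  [new]
{4} --b--> ∅  [seen]
{2, 3} --a--> {2}  [seen]
{2, 3} --b--> {1, 2, 4}  [seen]
∅ --a--> ∅  [seen]
∅ --b--> ∅  [seen]
Reachable DFA states: {1}, {3}, {2, 3, 4}, {2}, {1, 2}, {1, 2, 4}, {4}, {2, 3}, ∅.
{1, 3, 4} is not among them.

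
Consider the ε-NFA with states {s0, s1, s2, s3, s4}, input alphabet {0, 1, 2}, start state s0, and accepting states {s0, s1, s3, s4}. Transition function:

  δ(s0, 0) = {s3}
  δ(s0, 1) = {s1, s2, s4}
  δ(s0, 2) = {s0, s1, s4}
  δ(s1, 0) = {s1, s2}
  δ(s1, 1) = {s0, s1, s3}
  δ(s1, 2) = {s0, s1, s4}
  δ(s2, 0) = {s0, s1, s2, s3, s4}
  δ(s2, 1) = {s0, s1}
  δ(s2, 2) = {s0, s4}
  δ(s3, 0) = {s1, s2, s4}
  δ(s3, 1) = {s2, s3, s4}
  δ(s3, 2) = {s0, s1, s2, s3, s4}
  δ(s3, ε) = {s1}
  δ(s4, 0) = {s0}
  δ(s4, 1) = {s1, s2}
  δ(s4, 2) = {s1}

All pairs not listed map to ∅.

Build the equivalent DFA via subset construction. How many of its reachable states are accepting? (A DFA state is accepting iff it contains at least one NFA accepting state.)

6

Start state of the DFA: {s0} (ε-closure of the NFA start).
{s0} --0--> {s1, s3}  [new]
{s0} --1--> {s1, s2, s4}  [new]
{s0} --2--> {s0, s1, s4}  [new]
{s1, s3} --0--> {s1, s2, s4}  [seen]
{s1, s3} --1--> {s0, s1, s2, s3, s4}  [new]
{s1, s3} --2--> {s0, s1, s2, s3, s4}  [seen]
{s1, s2, s4} --0--> {s0, s1, s2, s3, s4}  [seen]
{s1, s2, s4} --1--> {s0, s1, s2, s3}  [new]
{s1, s2, s4} --2--> {s0, s1, s4}  [seen]
{s0, s1, s4} --0--> {s0, s1, s2, s3}  [seen]
{s0, s1, s4} --1--> {s0, s1, s2, s3, s4}  [seen]
{s0, s1, s4} --2--> {s0, s1, s4}  [seen]
{s0, s1, s2, s3, s4} --0--> {s0, s1, s2, s3, s4}  [seen]
{s0, s1, s2, s3, s4} --1--> {s0, s1, s2, s3, s4}  [seen]
{s0, s1, s2, s3, s4} --2--> {s0, s1, s2, s3, s4}  [seen]
{s0, s1, s2, s3} --0--> {s0, s1, s2, s3, s4}  [seen]
{s0, s1, s2, s3} --1--> {s0, s1, s2, s3, s4}  [seen]
{s0, s1, s2, s3} --2--> {s0, s1, s2, s3, s4}  [seen]
Reachable DFA states: {s0}, {s1, s3}, {s1, s2, s4}, {s0, s1, s4}, {s0, s1, s2, s3, s4}, {s0, s1, s2, s3}.
Accepting DFA states (contain an NFA accepting state): {s0}, {s1, s3}, {s1, s2, s4}, {s0, s1, s4}, {s0, s1, s2, s3, s4}, {s0, s1, s2, s3}.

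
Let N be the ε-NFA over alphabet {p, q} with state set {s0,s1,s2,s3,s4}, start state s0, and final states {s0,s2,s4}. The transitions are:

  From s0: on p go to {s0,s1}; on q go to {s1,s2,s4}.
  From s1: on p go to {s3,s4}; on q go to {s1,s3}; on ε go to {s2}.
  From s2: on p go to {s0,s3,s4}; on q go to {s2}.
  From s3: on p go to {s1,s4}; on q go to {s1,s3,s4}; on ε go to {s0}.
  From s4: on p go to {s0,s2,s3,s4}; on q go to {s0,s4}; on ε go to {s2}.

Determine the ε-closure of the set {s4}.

{s2,s4}

Begin with {s4}.
s4 →ε {s2}; add s2.
ε-closure = {s2,s4}.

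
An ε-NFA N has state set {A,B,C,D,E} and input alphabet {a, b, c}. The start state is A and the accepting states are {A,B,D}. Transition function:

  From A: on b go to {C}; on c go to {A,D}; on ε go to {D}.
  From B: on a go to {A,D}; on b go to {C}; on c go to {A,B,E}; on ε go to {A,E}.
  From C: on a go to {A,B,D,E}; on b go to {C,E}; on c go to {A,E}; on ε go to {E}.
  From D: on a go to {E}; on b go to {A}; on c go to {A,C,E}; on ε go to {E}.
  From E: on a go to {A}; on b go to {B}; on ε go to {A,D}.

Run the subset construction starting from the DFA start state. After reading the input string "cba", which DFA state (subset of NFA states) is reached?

Start: {A,D,E}.
δ(A,c) = {A,D}; δ(D,c) = {A,C,E}; δ(E,c) = ∅.
Union: {A,C,D,E}.
After c: {A,C,D,E}.
δ(A,b) = {C}; δ(C,b) = {C,E}; δ(D,b) = {A}; δ(E,b) = {B}.
Union: {A,B,C,E}.
ε-closure gives {A,B,C,D,E}.
After b: {A,B,C,D,E}.
δ(A,a) = ∅; δ(B,a) = {A,D}; δ(C,a) = {A,B,D,E}; δ(D,a) = {E}; δ(E,a) = {A}.
Union: {A,B,D,E}.
After a: {A,B,D,E}.

{A,B,D,E}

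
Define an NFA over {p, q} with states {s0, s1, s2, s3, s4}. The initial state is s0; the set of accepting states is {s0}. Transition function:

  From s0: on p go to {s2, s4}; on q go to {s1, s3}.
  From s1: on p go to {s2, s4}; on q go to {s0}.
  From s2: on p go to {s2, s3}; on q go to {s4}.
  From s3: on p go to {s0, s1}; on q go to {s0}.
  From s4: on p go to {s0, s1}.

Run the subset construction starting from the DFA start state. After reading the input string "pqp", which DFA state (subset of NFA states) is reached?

{s0, s1}

Start: {s0}.
δ(s0,p) = {s2, s4}.
Union: {s2, s4}.
After p: {s2, s4}.
δ(s2,q) = {s4}; δ(s4,q) = ∅.
Union: {s4}.
After q: {s4}.
δ(s4,p) = {s0, s1}.
Union: {s0, s1}.
After p: {s0, s1}.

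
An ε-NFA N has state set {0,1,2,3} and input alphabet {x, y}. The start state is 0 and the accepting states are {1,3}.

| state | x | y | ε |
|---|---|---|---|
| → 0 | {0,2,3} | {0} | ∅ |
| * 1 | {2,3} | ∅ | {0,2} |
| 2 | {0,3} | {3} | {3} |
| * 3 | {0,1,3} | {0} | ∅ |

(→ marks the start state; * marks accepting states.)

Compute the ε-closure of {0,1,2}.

{0,1,2,3}

Begin with {0,1,2}.
2 →ε {3}; add 3.
ε-closure = {0,1,2,3}.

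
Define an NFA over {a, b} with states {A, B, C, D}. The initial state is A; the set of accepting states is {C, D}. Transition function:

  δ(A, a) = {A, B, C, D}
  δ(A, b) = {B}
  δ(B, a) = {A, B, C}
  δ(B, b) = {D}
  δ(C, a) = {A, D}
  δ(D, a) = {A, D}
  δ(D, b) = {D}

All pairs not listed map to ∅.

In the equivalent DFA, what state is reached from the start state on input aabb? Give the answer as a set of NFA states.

Start: {A}.
δ(A,a) = {A, B, C, D}.
Union: {A, B, C, D}.
After a: {A, B, C, D}.
δ(A,a) = {A, B, C, D}; δ(B,a) = {A, B, C}; δ(C,a) = {A, D}; δ(D,a) = {A, D}.
Union: {A, B, C, D}.
After a: {A, B, C, D}.
δ(A,b) = {B}; δ(B,b) = {D}; δ(C,b) = ∅; δ(D,b) = {D}.
Union: {B, D}.
After b: {B, D}.
δ(B,b) = {D}; δ(D,b) = {D}.
Union: {D}.
After b: {D}.

{D}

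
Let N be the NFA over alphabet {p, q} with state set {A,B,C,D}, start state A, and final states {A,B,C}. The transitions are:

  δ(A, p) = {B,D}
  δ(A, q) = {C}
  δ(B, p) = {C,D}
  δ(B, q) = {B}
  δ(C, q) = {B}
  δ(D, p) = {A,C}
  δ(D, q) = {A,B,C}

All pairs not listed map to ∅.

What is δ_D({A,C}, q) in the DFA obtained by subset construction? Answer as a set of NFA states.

δ(A,q) = {C}; δ(C,q) = {B}.
Union: {B,C}.

{B,C}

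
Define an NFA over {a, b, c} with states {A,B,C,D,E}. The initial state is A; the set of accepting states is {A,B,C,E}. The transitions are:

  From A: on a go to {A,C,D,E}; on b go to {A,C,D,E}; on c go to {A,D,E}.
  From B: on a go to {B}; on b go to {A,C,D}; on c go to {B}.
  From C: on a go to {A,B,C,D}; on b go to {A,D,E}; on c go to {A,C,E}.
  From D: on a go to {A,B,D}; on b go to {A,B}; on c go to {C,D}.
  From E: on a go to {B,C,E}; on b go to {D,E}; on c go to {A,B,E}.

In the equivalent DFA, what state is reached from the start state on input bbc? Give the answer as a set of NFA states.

{A,B,C,D,E}

Start: {A}.
δ(A,b) = {A,C,D,E}.
Union: {A,C,D,E}.
After b: {A,C,D,E}.
δ(A,b) = {A,C,D,E}; δ(C,b) = {A,D,E}; δ(D,b) = {A,B}; δ(E,b) = {D,E}.
Union: {A,B,C,D,E}.
After b: {A,B,C,D,E}.
δ(A,c) = {A,D,E}; δ(B,c) = {B}; δ(C,c) = {A,C,E}; δ(D,c) = {C,D}; δ(E,c) = {A,B,E}.
Union: {A,B,C,D,E}.
After c: {A,B,C,D,E}.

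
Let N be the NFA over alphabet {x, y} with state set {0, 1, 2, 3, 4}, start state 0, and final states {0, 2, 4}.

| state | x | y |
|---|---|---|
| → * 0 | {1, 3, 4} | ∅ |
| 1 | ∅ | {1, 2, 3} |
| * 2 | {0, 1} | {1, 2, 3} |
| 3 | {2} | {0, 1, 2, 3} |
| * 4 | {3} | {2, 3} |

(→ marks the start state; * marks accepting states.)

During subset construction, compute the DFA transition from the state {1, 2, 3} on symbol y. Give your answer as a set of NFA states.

δ(1,y) = {1, 2, 3}; δ(2,y) = {1, 2, 3}; δ(3,y) = {0, 1, 2, 3}.
Union: {0, 1, 2, 3}.

{0, 1, 2, 3}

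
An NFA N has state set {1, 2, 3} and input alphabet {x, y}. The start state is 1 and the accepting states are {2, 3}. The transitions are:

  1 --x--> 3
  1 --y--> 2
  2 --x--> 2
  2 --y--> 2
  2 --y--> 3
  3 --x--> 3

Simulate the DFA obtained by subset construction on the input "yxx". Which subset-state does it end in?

{2}

Start: {1}.
δ(1,y) = {2}.
Union: {2}.
After y: {2}.
δ(2,x) = {2}.
Union: {2}.
After x: {2}.
δ(2,x) = {2}.
Union: {2}.
After x: {2}.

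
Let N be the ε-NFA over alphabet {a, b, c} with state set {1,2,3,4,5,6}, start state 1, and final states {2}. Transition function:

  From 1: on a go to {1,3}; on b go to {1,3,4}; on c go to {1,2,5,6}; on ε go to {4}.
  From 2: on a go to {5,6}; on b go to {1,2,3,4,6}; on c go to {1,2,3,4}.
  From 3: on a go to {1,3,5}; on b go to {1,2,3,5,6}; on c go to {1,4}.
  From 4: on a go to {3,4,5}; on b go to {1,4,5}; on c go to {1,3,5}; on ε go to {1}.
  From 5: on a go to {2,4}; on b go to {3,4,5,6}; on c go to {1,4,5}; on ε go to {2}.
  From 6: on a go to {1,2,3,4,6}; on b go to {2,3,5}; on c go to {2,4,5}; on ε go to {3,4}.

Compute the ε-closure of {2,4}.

{1,2,4}

Begin with {2,4}.
4 →ε {1}; add 1.
ε-closure = {1,2,4}.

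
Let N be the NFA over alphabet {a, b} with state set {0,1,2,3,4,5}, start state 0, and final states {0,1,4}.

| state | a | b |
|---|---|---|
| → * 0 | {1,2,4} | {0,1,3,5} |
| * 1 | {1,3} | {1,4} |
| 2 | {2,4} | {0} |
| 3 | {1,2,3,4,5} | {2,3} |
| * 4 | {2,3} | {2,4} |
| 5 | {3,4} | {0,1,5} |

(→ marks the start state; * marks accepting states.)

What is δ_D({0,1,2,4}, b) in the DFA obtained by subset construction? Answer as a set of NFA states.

{0,1,2,3,4,5}

δ(0,b) = {0,1,3,5}; δ(1,b) = {1,4}; δ(2,b) = {0}; δ(4,b) = {2,4}.
Union: {0,1,2,3,4,5}.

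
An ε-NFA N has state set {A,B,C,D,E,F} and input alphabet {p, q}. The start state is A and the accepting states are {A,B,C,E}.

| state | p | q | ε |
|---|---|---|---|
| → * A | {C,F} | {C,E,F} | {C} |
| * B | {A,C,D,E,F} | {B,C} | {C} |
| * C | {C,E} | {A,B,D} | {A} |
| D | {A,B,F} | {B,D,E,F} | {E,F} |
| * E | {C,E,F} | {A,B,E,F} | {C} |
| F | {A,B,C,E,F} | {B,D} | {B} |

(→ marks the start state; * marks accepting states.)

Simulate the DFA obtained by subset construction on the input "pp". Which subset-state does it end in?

{A,B,C,D,E,F}

Start: {A,C}.
δ(A,p) = {C,F}; δ(C,p) = {C,E}.
Union: {C,E,F}.
ε-closure gives {A,B,C,E,F}.
After p: {A,B,C,E,F}.
δ(A,p) = {C,F}; δ(B,p) = {A,C,D,E,F}; δ(C,p) = {C,E}; δ(E,p) = {C,E,F}; δ(F,p) = {A,B,C,E,F}.
Union: {A,B,C,D,E,F}.
After p: {A,B,C,D,E,F}.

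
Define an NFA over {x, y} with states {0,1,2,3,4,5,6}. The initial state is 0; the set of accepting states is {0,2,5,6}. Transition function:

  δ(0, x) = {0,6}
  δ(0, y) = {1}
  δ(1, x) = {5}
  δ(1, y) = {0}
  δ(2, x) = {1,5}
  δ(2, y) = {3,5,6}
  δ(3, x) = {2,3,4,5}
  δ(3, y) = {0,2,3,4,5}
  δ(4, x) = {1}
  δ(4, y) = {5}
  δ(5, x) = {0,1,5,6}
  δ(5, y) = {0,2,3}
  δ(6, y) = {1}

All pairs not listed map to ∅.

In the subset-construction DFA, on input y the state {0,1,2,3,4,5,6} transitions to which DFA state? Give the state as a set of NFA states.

δ(0,y) = {1}; δ(1,y) = {0}; δ(2,y) = {3,5,6}; δ(3,y) = {0,2,3,4,5}; δ(4,y) = {5}; δ(5,y) = {0,2,3}; δ(6,y) = {1}.
Union: {0,1,2,3,4,5,6}.

{0,1,2,3,4,5,6}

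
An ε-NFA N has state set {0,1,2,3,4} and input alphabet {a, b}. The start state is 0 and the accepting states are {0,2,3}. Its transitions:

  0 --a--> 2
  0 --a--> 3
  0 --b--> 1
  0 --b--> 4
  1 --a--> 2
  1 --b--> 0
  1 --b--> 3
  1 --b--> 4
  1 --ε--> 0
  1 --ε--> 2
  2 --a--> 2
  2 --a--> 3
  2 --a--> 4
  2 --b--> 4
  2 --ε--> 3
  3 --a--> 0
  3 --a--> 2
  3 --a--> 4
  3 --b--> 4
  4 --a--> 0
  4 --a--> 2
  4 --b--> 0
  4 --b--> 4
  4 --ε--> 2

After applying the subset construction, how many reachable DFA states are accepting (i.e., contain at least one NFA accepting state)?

Start state of the DFA: {0} (ε-closure of the NFA start).
{0} --a--> {2,3}  [new]
{0} --b--> {0,1,2,3,4}  [new]
{2,3} --a--> {0,2,3,4}  [new]
{2,3} --b--> {2,3,4}  [new]
{0,1,2,3,4} --a--> {0,2,3,4}  [seen]
{0,1,2,3,4} --b--> {0,1,2,3,4}  [seen]
{0,2,3,4} --a--> {0,2,3,4}  [seen]
{0,2,3,4} --b--> {0,1,2,3,4}  [seen]
{2,3,4} --a--> {0,2,3,4}  [seen]
{2,3,4} --b--> {0,2,3,4}  [seen]
Reachable DFA states: {0}, {2,3}, {0,1,2,3,4}, {0,2,3,4}, {2,3,4}.
Accepting DFA states (contain an NFA accepting state): {0}, {2,3}, {0,1,2,3,4}, {0,2,3,4}, {2,3,4}.

5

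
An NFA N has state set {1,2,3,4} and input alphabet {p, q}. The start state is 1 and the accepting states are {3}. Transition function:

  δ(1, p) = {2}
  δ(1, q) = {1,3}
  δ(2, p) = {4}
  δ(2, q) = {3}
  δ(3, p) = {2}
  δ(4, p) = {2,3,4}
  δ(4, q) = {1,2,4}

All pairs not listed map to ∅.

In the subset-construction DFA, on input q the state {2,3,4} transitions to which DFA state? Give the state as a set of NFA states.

δ(2,q) = {3}; δ(3,q) = ∅; δ(4,q) = {1,2,4}.
Union: {1,2,3,4}.

{1,2,3,4}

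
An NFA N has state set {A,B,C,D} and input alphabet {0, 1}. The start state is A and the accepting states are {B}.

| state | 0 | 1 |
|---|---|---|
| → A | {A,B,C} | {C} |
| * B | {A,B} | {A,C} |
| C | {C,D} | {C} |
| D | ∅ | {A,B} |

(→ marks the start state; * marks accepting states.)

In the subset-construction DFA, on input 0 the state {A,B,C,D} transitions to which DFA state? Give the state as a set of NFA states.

δ(A,0) = {A,B,C}; δ(B,0) = {A,B}; δ(C,0) = {C,D}; δ(D,0) = ∅.
Union: {A,B,C,D}.

{A,B,C,D}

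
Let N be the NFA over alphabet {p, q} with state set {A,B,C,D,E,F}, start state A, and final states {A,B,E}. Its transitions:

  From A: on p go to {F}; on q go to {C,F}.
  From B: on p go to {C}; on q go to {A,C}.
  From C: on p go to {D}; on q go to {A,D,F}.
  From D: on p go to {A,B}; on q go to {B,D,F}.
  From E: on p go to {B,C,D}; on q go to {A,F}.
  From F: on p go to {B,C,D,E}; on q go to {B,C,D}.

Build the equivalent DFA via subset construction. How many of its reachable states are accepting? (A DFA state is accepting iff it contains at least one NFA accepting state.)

6

Start state of the DFA: {A}.
{A} --p--> {F}  [new]
{A} --q--> {C,F}  [new]
{F} --p--> {B,C,D,E}  [new]
{F} --q--> {B,C,D}  [new]
{C,F} --p--> {B,C,D,E}  [seen]
{C,F} --q--> {A,B,C,D,F}  [new]
{B,C,D,E} --p--> {A,B,C,D}  [new]
{B,C,D,E} --q--> {A,B,C,D,F}  [seen]
{B,C,D} --p--> {A,B,C,D}  [seen]
{B,C,D} --q--> {A,B,C,D,F}  [seen]
{A,B,C,D,F} --p--> {A,B,C,D,E,F}  [new]
{A,B,C,D,F} --q--> {A,B,C,D,F}  [seen]
{A,B,C,D} --p--> {A,B,C,D,F}  [seen]
{A,B,C,D} --q--> {A,B,C,D,F}  [seen]
{A,B,C,D,E,F} --p--> {A,B,C,D,E,F}  [seen]
{A,B,C,D,E,F} --q--> {A,B,C,D,F}  [seen]
Reachable DFA states: {A}, {F}, {C,F}, {B,C,D,E}, {B,C,D}, {A,B,C,D,F}, {A,B,C,D}, {A,B,C,D,E,F}.
Accepting DFA states (contain an NFA accepting state): {A}, {B,C,D,E}, {B,C,D}, {A,B,C,D,F}, {A,B,C,D}, {A,B,C,D,E,F}.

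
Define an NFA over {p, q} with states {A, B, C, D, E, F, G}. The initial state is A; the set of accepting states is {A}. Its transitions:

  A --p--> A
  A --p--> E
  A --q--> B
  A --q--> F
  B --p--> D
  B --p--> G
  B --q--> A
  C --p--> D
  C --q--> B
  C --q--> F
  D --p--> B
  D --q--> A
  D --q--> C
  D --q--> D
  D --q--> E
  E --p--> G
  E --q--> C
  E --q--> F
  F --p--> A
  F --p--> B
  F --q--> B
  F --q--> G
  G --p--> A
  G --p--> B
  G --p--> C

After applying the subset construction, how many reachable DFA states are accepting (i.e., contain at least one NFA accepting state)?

Start state of the DFA: {A}.
{A} --p--> {A, E}  [new]
{A} --q--> {B, F}  [new]
{A, E} --p--> {A, E, G}  [new]
{A, E} --q--> {B, C, F}  [new]
{B, F} --p--> {A, B, D, G}  [new]
{B, F} --q--> {A, B, G}  [new]
{A, E, G} --p--> {A, B, C, E, G}  [new]
{A, E, G} --q--> {B, C, F}  [seen]
{B, C, F} --p--> {A, B, D, G}  [seen]
{B, C, F} --q--> {A, B, F, G}  [new]
{A, B, D, G} --p--> {A, B, C, D, E, G}  [new]
{A, B, D, G} --q--> {A, B, C, D, E, F}  [new]
{A, B, G} --p--> {A, B, C, D, E, G}  [seen]
{A, B, G} --q--> {A, B, F}  [new]
{A, B, C, E, G} --p--> {A, B, C, D, E, G}  [seen]
{A, B, C, E, G} --q--> {A, B, C, F}  [new]
{A, B, F, G} --p--> {A, B, C, D, E, G}  [seen]
{A, B, F, G} --q--> {A, B, F, G}  [seen]
{A, B, C, D, E, G} --p--> {A, B, C, D, E, G}  [seen]
{A, B, C, D, E, G} --q--> {A, B, C, D, E, F}  [seen]
{A, B, C, D, E, F} --p--> {A, B, D, E, G}  [new]
{A, B, C, D, E, F} --q--> {A, B, C, D, E, F, G}  [new]
{A, B, F} --p--> {A, B, D, E, G}  [seen]
{A, B, F} --q--> {A, B, F, G}  [seen]
{A, B, C, F} --p--> {A, B, D, E, G}  [seen]
{A, B, C, F} --q--> {A, B, F, G}  [seen]
{A, B, D, E, G} --p--> {A, B, C, D, E, G}  [seen]
{A, B, D, E, G} --q--> {A, B, C, D, E, F}  [seen]
{A, B, C, D, E, F, G} --p--> {A, B, C, D, E, G}  [seen]
{A, B, C, D, E, F, G} --q--> {A, B, C, D, E, F, G}  [seen]
Reachable DFA states: {A}, {A, E}, {B, F}, {A, E, G}, {B, C, F}, {A, B, D, G}, {A, B, G}, {A, B, C, E, G}, {A, B, F, G}, {A, B, C, D, E, G}, {A, B, C, D, E, F}, {A, B, F}, {A, B, C, F}, {A, B, D, E, G}, {A, B, C, D, E, F, G}.
Accepting DFA states (contain an NFA accepting state): {A}, {A, E}, {A, E, G}, {A, B, D, G}, {A, B, G}, {A, B, C, E, G}, {A, B, F, G}, {A, B, C, D, E, G}, {A, B, C, D, E, F}, {A, B, F}, {A, B, C, F}, {A, B, D, E, G}, {A, B, C, D, E, F, G}.

13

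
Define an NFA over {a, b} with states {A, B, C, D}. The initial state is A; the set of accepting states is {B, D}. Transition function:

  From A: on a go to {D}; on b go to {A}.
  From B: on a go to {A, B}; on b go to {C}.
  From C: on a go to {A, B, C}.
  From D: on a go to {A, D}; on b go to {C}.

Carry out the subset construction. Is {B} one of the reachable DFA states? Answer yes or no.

Start state of the DFA: {A}.
{A} --a--> {D}  [new]
{A} --b--> {A}  [seen]
{D} --a--> {A, D}  [new]
{D} --b--> {C}  [new]
{A, D} --a--> {A, D}  [seen]
{A, D} --b--> {A, C}  [new]
{C} --a--> {A, B, C}  [new]
{C} --b--> ∅  [new]
{A, C} --a--> {A, B, C, D}  [new]
{A, C} --b--> {A}  [seen]
{A, B, C} --a--> {A, B, C, D}  [seen]
{A, B, C} --b--> {A, C}  [seen]
∅ --a--> ∅  [seen]
∅ --b--> ∅  [seen]
{A, B, C, D} --a--> {A, B, C, D}  [seen]
{A, B, C, D} --b--> {A, C}  [seen]
Reachable DFA states: {A}, {D}, {A, D}, {C}, {A, C}, {A, B, C}, ∅, {A, B, C, D}.
{B} is not among them.

no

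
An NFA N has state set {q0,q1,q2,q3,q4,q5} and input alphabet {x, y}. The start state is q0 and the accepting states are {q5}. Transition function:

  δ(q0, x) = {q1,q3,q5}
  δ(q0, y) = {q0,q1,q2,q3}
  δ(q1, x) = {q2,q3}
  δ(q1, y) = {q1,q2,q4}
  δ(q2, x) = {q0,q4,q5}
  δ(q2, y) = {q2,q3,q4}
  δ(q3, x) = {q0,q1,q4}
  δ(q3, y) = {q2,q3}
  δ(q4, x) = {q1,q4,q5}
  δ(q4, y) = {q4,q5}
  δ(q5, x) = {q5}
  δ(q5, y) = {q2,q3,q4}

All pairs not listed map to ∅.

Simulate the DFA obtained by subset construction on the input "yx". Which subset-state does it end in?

Start: {q0}.
δ(q0,y) = {q0,q1,q2,q3}.
Union: {q0,q1,q2,q3}.
After y: {q0,q1,q2,q3}.
δ(q0,x) = {q1,q3,q5}; δ(q1,x) = {q2,q3}; δ(q2,x) = {q0,q4,q5}; δ(q3,x) = {q0,q1,q4}.
Union: {q0,q1,q2,q3,q4,q5}.
After x: {q0,q1,q2,q3,q4,q5}.

{q0,q1,q2,q3,q4,q5}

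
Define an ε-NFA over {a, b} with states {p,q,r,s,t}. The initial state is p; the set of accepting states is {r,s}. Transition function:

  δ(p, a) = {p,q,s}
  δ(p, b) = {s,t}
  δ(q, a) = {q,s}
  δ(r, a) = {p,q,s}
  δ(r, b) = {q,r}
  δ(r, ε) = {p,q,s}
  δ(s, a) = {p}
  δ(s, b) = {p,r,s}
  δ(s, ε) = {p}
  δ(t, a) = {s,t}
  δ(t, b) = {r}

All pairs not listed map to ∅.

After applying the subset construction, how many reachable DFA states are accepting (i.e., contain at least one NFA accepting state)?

Start state of the DFA: {p} (ε-closure of the NFA start).
{p} --a--> {p,q,s}  [new]
{p} --b--> {p,s,t}  [new]
{p,q,s} --a--> {p,q,s}  [seen]
{p,q,s} --b--> {p,q,r,s,t}  [new]
{p,s,t} --a--> {p,q,s,t}  [new]
{p,s,t} --b--> {p,q,r,s,t}  [seen]
{p,q,r,s,t} --a--> {p,q,s,t}  [seen]
{p,q,r,s,t} --b--> {p,q,r,s,t}  [seen]
{p,q,s,t} --a--> {p,q,s,t}  [seen]
{p,q,s,t} --b--> {p,q,r,s,t}  [seen]
Reachable DFA states: {p}, {p,q,s}, {p,s,t}, {p,q,r,s,t}, {p,q,s,t}.
Accepting DFA states (contain an NFA accepting state): {p,q,s}, {p,s,t}, {p,q,r,s,t}, {p,q,s,t}.

4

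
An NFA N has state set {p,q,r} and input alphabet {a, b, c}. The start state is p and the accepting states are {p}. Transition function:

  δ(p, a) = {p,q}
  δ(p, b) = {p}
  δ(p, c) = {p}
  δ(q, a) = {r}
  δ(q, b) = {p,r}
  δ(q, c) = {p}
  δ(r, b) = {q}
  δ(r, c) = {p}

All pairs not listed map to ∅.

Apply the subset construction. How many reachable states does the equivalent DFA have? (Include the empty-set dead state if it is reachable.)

Start state of the DFA: {p}.
{p} --a--> {p,q}  [new]
{p} --b--> {p}  [seen]
{p} --c--> {p}  [seen]
{p,q} --a--> {p,q,r}  [new]
{p,q} --b--> {p,r}  [new]
{p,q} --c--> {p}  [seen]
{p,q,r} --a--> {p,q,r}  [seen]
{p,q,r} --b--> {p,q,r}  [seen]
{p,q,r} --c--> {p}  [seen]
{p,r} --a--> {p,q}  [seen]
{p,r} --b--> {p,q}  [seen]
{p,r} --c--> {p}  [seen]
Reachable DFA states: {p}, {p,q}, {p,q,r}, {p,r}.

4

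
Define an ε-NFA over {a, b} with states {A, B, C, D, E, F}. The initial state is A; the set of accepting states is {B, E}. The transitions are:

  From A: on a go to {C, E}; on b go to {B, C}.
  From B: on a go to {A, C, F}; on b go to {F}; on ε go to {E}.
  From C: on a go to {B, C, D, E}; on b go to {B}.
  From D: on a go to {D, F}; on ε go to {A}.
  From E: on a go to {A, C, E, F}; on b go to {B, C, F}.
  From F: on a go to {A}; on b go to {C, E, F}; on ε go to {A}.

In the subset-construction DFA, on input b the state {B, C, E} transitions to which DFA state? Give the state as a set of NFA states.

δ(B,b) = {F}; δ(C,b) = {B}; δ(E,b) = {B, C, F}.
Union: {B, C, F}.
ε-closure gives {A, B, C, E, F}.

{A, B, C, E, F}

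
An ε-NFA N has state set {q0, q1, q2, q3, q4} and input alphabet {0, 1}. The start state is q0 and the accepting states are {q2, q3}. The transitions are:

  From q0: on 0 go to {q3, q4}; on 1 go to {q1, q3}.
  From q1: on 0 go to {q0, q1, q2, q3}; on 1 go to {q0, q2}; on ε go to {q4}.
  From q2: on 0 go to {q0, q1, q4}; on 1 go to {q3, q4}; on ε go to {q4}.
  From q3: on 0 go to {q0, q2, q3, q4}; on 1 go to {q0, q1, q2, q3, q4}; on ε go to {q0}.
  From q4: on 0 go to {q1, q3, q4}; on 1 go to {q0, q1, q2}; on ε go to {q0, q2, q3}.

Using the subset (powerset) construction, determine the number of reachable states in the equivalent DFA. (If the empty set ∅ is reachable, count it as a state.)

3

Start state of the DFA: {q0} (ε-closure of the NFA start).
{q0} --0--> {q0, q2, q3, q4}  [new]
{q0} --1--> {q0, q1, q2, q3, q4}  [new]
{q0, q2, q3, q4} --0--> {q0, q1, q2, q3, q4}  [seen]
{q0, q2, q3, q4} --1--> {q0, q1, q2, q3, q4}  [seen]
{q0, q1, q2, q3, q4} --0--> {q0, q1, q2, q3, q4}  [seen]
{q0, q1, q2, q3, q4} --1--> {q0, q1, q2, q3, q4}  [seen]
Reachable DFA states: {q0}, {q0, q2, q3, q4}, {q0, q1, q2, q3, q4}.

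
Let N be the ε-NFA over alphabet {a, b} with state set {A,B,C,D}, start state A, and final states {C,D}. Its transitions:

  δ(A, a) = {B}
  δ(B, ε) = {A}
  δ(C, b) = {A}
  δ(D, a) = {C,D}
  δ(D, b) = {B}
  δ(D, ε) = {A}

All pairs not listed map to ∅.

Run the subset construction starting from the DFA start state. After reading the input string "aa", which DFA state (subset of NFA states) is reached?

Start: {A}.
δ(A,a) = {B}.
Union: {B}.
ε-closure gives {A,B}.
After a: {A,B}.
δ(A,a) = {B}; δ(B,a) = ∅.
Union: {B}.
ε-closure gives {A,B}.
After a: {A,B}.

{A,B}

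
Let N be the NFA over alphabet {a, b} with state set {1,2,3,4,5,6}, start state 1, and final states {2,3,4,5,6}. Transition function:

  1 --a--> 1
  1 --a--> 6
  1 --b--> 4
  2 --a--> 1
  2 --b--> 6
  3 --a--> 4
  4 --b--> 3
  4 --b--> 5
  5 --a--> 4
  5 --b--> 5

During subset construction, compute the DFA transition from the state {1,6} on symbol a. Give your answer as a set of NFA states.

δ(1,a) = {1,6}; δ(6,a) = ∅.
Union: {1,6}.

{1,6}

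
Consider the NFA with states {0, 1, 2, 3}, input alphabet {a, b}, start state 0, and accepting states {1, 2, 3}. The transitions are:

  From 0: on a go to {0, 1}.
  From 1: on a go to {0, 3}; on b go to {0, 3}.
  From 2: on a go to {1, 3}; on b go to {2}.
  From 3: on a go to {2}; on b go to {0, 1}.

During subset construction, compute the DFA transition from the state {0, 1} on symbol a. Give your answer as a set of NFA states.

{0, 1, 3}

δ(0,a) = {0, 1}; δ(1,a) = {0, 3}.
Union: {0, 1, 3}.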